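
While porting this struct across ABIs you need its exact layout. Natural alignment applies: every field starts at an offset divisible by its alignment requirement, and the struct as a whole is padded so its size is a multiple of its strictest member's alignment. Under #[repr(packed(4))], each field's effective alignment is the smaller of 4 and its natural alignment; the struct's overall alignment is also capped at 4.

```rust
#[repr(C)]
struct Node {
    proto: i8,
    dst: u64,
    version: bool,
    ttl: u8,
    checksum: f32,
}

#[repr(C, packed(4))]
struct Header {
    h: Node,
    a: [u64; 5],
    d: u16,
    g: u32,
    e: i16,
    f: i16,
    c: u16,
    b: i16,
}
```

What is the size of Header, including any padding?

80 bytes

Node: 0..1  proto  (1B, 1-aligned); 1..8  -- padding (7B); 8..16  dst  (8B, 8-aligned); 16..17  version  (1B, 1-aligned); 17..18  ttl  (1B, 1-aligned); 18..20  -- padding (2B); 20..24  checksum  (4B, 4-aligned); sizeof = 24, alignof = 8
0..24  h  (24B, 4-aligned)
24..64  a  (40B, 4-aligned)
64..66  d  (2B, 2-aligned)
66..68  -- padding (2B)
68..72  g  (4B, 4-aligned)
72..74  e  (2B, 2-aligned)
74..76  f  (2B, 2-aligned)
76..78  c  (2B, 2-aligned)
78..80  b  (2B, 2-aligned)
sizeof = 80, alignof = 4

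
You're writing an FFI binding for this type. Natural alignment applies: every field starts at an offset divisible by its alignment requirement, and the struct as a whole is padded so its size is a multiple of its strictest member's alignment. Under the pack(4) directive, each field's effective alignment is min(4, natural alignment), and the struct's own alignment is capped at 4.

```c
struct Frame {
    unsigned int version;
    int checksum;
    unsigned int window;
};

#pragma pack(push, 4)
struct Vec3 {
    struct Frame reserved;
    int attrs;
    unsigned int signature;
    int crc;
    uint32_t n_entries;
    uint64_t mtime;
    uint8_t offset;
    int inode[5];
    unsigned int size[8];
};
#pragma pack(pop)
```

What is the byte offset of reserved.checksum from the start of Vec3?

Frame: @0: version [4B, align 4] → 4; @4: checksum [4B, align 4] → 8; @8: window [4B, align 4] → 12; size 12, align 4
@0: reserved [12B, align 4] → 12
within Frame: checksum at 4
0 + 4 = 4

4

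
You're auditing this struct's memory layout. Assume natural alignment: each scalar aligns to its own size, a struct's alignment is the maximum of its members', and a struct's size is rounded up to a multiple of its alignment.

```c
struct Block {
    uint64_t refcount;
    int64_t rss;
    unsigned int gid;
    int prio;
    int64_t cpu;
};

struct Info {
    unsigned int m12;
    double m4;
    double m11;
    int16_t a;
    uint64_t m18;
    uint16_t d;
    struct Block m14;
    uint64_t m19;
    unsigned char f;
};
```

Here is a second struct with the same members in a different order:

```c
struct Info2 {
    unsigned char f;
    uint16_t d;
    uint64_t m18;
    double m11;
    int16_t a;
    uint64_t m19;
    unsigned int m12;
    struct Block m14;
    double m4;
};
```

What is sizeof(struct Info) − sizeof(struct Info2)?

Block: @0: refcount [8B, align 8] → 8; @8: rss [8B, align 8] → 16; @16: gid [4B, align 4] → 20; @20: prio [4B, align 4] → 24; @24: cpu [8B, align 8] → 32; size 32, align 8
@0: m12 [4B, align 4] → 4
+4 pad (align 8)
@8: m4 [8B, align 8] → 16
@16: m11 [8B, align 8] → 24
@24: a [2B, align 2] → 26
+6 pad (align 8)
@32: m18 [8B, align 8] → 40
@40: d [2B, align 2] → 42
+6 pad (align 8)
@48: m14 [32B, align 8] → 80
@80: m19 [8B, align 8] → 88
@88: f [1B, align 1] → 89
+7 tail pad (align 8)
size 96, align 8
— Info2 —
@0: f [1B, align 1] → 1
+1 pad (align 2)
@2: d [2B, align 2] → 4
+4 pad (align 8)
@8: m18 [8B, align 8] → 16
@16: m11 [8B, align 8] → 24
@24: a [2B, align 2] → 26
+6 pad (align 8)
@32: m19 [8B, align 8] → 40
@40: m12 [4B, align 4] → 44
+4 pad (align 8)
@48: m14 [32B, align 8] → 80
@80: m4 [8B, align 8] → 88
size 88, align 8
96 − 88 = 8

8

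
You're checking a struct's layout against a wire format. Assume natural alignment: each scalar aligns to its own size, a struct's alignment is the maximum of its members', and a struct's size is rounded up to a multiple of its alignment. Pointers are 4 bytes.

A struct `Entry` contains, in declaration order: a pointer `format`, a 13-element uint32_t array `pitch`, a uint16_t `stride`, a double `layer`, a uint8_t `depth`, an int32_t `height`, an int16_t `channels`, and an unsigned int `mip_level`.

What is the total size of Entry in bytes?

format at 0 (size 4, align 4) → ends 4
pitch at 4 (size 52, align 4) → ends 56
stride at 56 (size 2, align 2) → ends 58
pad 6 to align 8 for layer
layer at 64 (size 8, align 8) → ends 72
depth at 72 (size 1, align 1) → ends 73
pad 3 to align 4 for height
height at 76 (size 4, align 4) → ends 80
channels at 80 (size 2, align 2) → ends 82
pad 2 to align 4 for mip_level
mip_level at 84 (size 4, align 4) → ends 88
total 88 bytes, alignment 8

88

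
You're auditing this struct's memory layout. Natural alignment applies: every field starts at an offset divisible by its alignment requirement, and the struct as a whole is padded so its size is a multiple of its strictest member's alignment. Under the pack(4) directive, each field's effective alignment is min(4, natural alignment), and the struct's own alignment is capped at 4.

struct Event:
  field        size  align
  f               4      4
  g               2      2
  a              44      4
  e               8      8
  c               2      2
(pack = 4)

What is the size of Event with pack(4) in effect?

64

@0: f [4B, align 4] → 4
@4: g [2B, align 2] → 6
+2 pad (align 4)
@8: a [44B, align 4] → 52
@52: e [8B, align 4] → 60
@60: c [2B, align 2] → 62
+2 tail pad (align 4)
size 64, align 4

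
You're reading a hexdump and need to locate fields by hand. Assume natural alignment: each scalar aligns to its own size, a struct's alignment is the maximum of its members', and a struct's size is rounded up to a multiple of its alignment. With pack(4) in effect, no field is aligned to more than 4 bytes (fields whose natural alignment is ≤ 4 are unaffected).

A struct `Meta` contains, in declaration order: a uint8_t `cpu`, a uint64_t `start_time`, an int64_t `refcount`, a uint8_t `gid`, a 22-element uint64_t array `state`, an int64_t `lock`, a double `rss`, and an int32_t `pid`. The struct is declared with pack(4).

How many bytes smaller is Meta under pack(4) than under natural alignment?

natural layout:
  0..1  cpu  (1B, 1-aligned)
  1..8  -- padding (7B)
  8..16  start_time  (8B, 8-aligned)
  16..24  refcount  (8B, 8-aligned)
  24..25  gid  (1B, 1-aligned)
  25..32  -- padding (7B)
  32..208  state  (176B, 8-aligned)
  208..216  lock  (8B, 8-aligned)
  216..224  rss  (8B, 8-aligned)
  224..228  pid  (4B, 4-aligned)
  228..232  -- tail padding (4B)
  sizeof = 232, alignof = 8
packed(4) layout:
  0..1  cpu  (1B, 1-aligned)
  1..4  -- padding (3B)
  4..12  start_time  (8B, 4-aligned)
  12..20  refcount  (8B, 4-aligned)
  20..21  gid  (1B, 1-aligned)
  21..24  -- padding (3B)
  24..200  state  (176B, 4-aligned)
  200..208  lock  (8B, 4-aligned)
  208..216  rss  (8B, 4-aligned)
  216..220  pid  (4B, 4-aligned)
  sizeof = 220, alignof = 4
232 − 220 = 12

12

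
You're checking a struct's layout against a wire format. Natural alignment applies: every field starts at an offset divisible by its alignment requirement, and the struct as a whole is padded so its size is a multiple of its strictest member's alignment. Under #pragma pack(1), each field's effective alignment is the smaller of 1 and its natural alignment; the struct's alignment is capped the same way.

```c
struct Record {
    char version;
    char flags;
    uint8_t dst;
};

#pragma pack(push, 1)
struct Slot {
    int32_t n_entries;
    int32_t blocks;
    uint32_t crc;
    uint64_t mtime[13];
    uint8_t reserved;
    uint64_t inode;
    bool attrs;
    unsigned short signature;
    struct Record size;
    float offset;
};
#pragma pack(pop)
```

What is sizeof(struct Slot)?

Record: @0: version [1B, align 1] → 1; @1: flags [1B, align 1] → 2; @2: dst [1B, align 1] → 3; size 3, align 1
@0: n_entries [4B, align 1] → 4
@4: blocks [4B, align 1] → 8
@8: crc [4B, align 1] → 12
@12: mtime [104B, align 1] → 116
@116: reserved [1B, align 1] → 117
@117: inode [8B, align 1] → 125
@125: attrs [1B, align 1] → 126
@126: signature [2B, align 1] → 128
@128: size [3B, align 1] → 131
@131: offset [4B, align 1] → 135
size 135, align 1

135 bytes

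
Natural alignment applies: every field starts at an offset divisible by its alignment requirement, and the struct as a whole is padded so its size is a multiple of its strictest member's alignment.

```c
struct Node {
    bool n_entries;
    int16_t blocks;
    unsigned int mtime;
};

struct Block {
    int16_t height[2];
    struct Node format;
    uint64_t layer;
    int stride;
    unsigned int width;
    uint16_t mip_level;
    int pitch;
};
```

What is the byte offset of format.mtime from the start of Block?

8

Node: @0: n_entries [1B, align 1] → 1; +1 pad (align 2); @2: blocks [2B, align 2] → 4; @4: mtime [4B, align 4] → 8; size 8, align 4
@0: height [4B, align 2] → 4
@4: format [8B, align 4] → 12
within Node: mtime at 4
4 + 4 = 8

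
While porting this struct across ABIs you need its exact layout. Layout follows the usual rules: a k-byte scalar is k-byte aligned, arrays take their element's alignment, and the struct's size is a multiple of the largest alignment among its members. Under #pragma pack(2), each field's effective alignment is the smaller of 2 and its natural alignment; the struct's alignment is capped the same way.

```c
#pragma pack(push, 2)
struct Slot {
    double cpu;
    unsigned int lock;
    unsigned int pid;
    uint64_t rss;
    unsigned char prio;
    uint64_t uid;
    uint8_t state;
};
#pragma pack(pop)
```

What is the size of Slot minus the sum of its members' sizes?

cpu at 0 (size 8, align 2) → ends 8
lock at 8 (size 4, align 2) → ends 12
pid at 12 (size 4, align 2) → ends 16
rss at 16 (size 8, align 2) → ends 24
prio at 24 (size 1, align 1) → ends 25
pad 1 to align 2 for uid
uid at 26 (size 8, align 2) → ends 34
state at 34 (size 1, align 1) → ends 35
tail pad 1 to reach multiple of 2
total 36 bytes, alignment 2
data bytes 34, size 36 → padding 2

2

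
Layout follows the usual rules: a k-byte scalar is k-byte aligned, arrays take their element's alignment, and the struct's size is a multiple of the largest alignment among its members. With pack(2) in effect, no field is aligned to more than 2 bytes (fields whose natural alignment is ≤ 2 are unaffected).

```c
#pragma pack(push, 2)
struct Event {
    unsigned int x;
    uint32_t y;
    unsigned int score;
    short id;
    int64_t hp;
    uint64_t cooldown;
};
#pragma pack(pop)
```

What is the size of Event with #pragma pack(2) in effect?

30

@0: x [4B, align 2] → 4
@4: y [4B, align 2] → 8
@8: score [4B, align 2] → 12
@12: id [2B, align 2] → 14
@14: hp [8B, align 2] → 22
@22: cooldown [8B, align 2] → 30
size 30, align 2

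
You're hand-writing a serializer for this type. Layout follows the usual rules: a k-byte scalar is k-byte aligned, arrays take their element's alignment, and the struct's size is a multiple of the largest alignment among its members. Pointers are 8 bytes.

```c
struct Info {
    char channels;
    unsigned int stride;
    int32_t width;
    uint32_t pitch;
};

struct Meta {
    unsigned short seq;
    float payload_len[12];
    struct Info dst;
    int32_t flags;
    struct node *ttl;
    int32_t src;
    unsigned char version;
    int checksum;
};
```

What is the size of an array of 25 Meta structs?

2400

Info: @0: channels [1B, align 1] → 1; +3 pad (align 4); @4: stride [4B, align 4] → 8; @8: width [4B, align 4] → 12; @12: pitch [4B, align 4] → 16; size 16, align 4
@0: seq [2B, align 2] → 2
+2 pad (align 4)
@4: payload_len [48B, align 4] → 52
@52: dst [16B, align 4] → 68
@68: flags [4B, align 4] → 72
@72: ttl [8B, align 8] → 80
@80: src [4B, align 4] → 84
@84: version [1B, align 1] → 85
+3 pad (align 4)
@88: checksum [4B, align 4] → 92
+4 tail pad (align 8)
size 96, align 8
array of 25: 25 × 96 = 2400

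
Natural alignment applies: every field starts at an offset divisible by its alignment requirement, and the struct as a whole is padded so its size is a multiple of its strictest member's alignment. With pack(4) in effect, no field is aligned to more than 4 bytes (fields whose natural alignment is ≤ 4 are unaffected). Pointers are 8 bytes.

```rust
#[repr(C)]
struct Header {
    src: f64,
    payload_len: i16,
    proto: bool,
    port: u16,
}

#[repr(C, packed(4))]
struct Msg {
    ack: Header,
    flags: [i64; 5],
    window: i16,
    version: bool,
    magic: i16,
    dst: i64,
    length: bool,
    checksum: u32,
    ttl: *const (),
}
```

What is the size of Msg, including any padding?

88

Header: src at 0 (size 8, align 8) → ends 8; payload_len at 8 (size 2, align 2) → ends 10; proto at 10 (size 1, align 1) → ends 11; pad 1 to align 2 for port; port at 12 (size 2, align 2) → ends 14; tail pad 2 to reach multiple of 8; total 16 bytes, alignment 8
ack at 0 (size 16, align 4) → ends 16
flags at 16 (size 40, align 4) → ends 56
window at 56 (size 2, align 2) → ends 58
version at 58 (size 1, align 1) → ends 59
pad 1 to align 2 for magic
magic at 60 (size 2, align 2) → ends 62
pad 2 to align 4 for dst
dst at 64 (size 8, align 4) → ends 72
length at 72 (size 1, align 1) → ends 73
pad 3 to align 4 for checksum
checksum at 76 (size 4, align 4) → ends 80
ttl at 80 (size 8, align 4) → ends 88
total 88 bytes, alignment 4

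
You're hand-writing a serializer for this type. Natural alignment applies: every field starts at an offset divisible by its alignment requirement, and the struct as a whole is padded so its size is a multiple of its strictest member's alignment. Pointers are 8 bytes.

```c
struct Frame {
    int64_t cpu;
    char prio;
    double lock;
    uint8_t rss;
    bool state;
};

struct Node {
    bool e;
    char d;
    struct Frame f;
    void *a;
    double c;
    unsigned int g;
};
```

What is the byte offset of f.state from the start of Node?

33

Frame: @0: cpu [8B, align 8] → 8; @8: prio [1B, align 1] → 9; +7 pad (align 8); @16: lock [8B, align 8] → 24; @24: rss [1B, align 1] → 25; @25: state [1B, align 1] → 26; +6 tail pad (align 8); size 32, align 8
@0: e [1B, align 1] → 1
@1: d [1B, align 1] → 2
+6 pad (align 8)
@8: f [32B, align 8] → 40
within Frame: state at 25
8 + 25 = 33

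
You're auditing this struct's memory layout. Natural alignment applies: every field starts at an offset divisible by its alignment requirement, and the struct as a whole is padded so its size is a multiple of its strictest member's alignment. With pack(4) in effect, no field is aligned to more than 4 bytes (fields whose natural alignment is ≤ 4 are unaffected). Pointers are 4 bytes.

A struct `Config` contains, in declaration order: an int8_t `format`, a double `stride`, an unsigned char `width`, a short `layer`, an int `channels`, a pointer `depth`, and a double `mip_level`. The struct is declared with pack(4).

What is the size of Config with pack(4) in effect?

32

format at 0 (size 1, align 1) → ends 1
pad 3 to align 4 for stride
stride at 4 (size 8, align 4) → ends 12
width at 12 (size 1, align 1) → ends 13
pad 1 to align 2 for layer
layer at 14 (size 2, align 2) → ends 16
channels at 16 (size 4, align 4) → ends 20
depth at 20 (size 4, align 4) → ends 24
mip_level at 24 (size 8, align 4) → ends 32
total 32 bytes, alignment 4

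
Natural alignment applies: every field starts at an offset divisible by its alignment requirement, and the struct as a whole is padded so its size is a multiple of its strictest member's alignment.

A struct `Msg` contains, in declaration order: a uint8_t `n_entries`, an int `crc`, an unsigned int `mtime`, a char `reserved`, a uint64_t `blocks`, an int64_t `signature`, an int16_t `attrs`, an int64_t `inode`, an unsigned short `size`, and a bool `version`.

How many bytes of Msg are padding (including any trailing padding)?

17

0..1  n_entries  (1B, 1-aligned)
1..4  -- padding (3B)
4..8  crc  (4B, 4-aligned)
8..12  mtime  (4B, 4-aligned)
12..13  reserved  (1B, 1-aligned)
13..16  -- padding (3B)
16..24  blocks  (8B, 8-aligned)
24..32  signature  (8B, 8-aligned)
32..34  attrs  (2B, 2-aligned)
34..40  -- padding (6B)
40..48  inode  (8B, 8-aligned)
48..50  size  (2B, 2-aligned)
50..51  version  (1B, 1-aligned)
51..56  -- tail padding (5B)
sizeof = 56, alignof = 8
data bytes 39, size 56 → padding 17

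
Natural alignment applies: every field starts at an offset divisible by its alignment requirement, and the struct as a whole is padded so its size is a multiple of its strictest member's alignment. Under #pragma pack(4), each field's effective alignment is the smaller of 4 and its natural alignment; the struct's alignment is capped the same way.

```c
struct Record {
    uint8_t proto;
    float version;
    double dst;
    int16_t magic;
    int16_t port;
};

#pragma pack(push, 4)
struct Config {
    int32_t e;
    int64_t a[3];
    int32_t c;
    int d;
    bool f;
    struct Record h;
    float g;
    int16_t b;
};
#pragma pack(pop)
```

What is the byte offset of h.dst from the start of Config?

Record: proto at 0 (size 1, align 1) → ends 1; pad 3 to align 4 for version; version at 4 (size 4, align 4) → ends 8; dst at 8 (size 8, align 8) → ends 16; magic at 16 (size 2, align 2) → ends 18; port at 18 (size 2, align 2) → ends 20; tail pad 4 to reach multiple of 8; total 24 bytes, alignment 8
e at 0 (size 4, align 4) → ends 4
a at 4 (size 24, align 4) → ends 28
c at 28 (size 4, align 4) → ends 32
d at 32 (size 4, align 4) → ends 36
f at 36 (size 1, align 1) → ends 37
pad 3 to align 4 for h
h at 40 (size 24, align 4) → ends 64
within Record: dst at 8
40 + 8 = 48

48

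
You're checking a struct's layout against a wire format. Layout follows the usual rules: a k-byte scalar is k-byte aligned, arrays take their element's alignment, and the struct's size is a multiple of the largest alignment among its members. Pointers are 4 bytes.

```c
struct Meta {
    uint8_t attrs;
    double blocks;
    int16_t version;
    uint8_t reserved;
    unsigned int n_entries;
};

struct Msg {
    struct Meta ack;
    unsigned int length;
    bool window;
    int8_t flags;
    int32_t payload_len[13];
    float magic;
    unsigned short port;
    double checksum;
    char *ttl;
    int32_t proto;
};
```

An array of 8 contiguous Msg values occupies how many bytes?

Meta: 0..1  attrs  (1B, 1-aligned); 1..8  -- padding (7B); 8..16  blocks  (8B, 8-aligned); 16..18  version  (2B, 2-aligned); 18..19  reserved  (1B, 1-aligned); 19..20  -- padding (1B); 20..24  n_entries  (4B, 4-aligned); sizeof = 24, alignof = 8
0..24  ack  (24B, 8-aligned)
24..28  length  (4B, 4-aligned)
28..29  window  (1B, 1-aligned)
29..30  flags  (1B, 1-aligned)
30..32  -- padding (2B)
32..84  payload_len  (52B, 4-aligned)
84..88  magic  (4B, 4-aligned)
88..90  port  (2B, 2-aligned)
90..96  -- padding (6B)
96..104  checksum  (8B, 8-aligned)
104..108  ttl  (4B, 4-aligned)
108..112  proto  (4B, 4-aligned)
sizeof = 112, alignof = 8
array of 8: 8 × 112 = 896

896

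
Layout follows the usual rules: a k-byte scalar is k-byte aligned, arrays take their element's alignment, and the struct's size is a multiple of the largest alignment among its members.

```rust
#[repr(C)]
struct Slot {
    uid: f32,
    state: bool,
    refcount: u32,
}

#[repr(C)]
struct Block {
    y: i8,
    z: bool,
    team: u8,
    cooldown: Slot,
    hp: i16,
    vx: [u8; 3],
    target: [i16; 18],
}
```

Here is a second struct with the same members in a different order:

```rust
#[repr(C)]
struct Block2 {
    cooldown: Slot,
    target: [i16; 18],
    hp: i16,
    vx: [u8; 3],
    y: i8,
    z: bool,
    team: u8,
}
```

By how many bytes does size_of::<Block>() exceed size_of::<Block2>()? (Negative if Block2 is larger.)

Slot: @0: uid [4B, align 4] → 4; @4: state [1B, align 1] → 5; +3 pad (align 4); @8: refcount [4B, align 4] → 12; size 12, align 4
@0: y [1B, align 1] → 1
@1: z [1B, align 1] → 2
@2: team [1B, align 1] → 3
+1 pad (align 4)
@4: cooldown [12B, align 4] → 16
@16: hp [2B, align 2] → 18
@18: vx [3B, align 1] → 21
+1 pad (align 2)
@22: target [36B, align 2] → 58
+2 tail pad (align 4)
size 60, align 4
— Block2 —
@0: cooldown [12B, align 4] → 12
@12: target [36B, align 2] → 48
@48: hp [2B, align 2] → 50
@50: vx [3B, align 1] → 53
@53: y [1B, align 1] → 54
@54: z [1B, align 1] → 55
@55: team [1B, align 1] → 56
size 56, align 4
60 − 56 = 4

4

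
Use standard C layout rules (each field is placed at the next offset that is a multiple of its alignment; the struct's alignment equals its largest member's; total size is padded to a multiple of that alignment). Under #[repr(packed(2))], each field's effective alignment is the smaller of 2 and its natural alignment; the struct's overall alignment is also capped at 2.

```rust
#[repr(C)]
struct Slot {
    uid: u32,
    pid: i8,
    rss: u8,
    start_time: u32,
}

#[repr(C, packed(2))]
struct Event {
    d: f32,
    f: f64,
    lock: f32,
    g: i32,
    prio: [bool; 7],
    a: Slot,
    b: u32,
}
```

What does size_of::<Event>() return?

Slot: uid at 0 (size 4, align 4) → ends 4; pid at 4 (size 1, align 1) → ends 5; rss at 5 (size 1, align 1) → ends 6; pad 2 to align 4 for start_time; start_time at 8 (size 4, align 4) → ends 12; total 12 bytes, alignment 4
d at 0 (size 4, align 2) → ends 4
f at 4 (size 8, align 2) → ends 12
lock at 12 (size 4, align 2) → ends 16
g at 16 (size 4, align 2) → ends 20
prio at 20 (size 7, align 1) → ends 27
pad 1 to align 2 for a
a at 28 (size 12, align 2) → ends 40
b at 40 (size 4, align 2) → ends 44
total 44 bytes, alignment 2

44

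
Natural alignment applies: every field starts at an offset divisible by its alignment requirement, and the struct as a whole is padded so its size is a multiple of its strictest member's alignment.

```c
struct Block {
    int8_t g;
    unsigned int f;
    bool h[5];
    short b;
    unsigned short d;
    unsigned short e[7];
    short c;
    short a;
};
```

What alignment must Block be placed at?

4

member alignments: g=1, f=4, h=1, b=2, d=2, e=2, c=2, a=2
max = 4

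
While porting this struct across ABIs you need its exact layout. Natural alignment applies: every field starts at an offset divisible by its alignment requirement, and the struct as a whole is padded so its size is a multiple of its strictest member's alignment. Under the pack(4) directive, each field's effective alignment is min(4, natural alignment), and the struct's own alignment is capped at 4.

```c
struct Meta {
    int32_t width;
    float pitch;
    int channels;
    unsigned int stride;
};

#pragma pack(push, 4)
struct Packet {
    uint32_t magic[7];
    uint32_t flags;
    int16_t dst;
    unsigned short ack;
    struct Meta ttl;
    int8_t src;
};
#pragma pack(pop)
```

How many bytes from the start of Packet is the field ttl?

Meta: 0..4  width  (4B, 4-aligned); 4..8  pitch  (4B, 4-aligned); 8..12  channels  (4B, 4-aligned); 12..16  stride  (4B, 4-aligned); sizeof = 16, alignof = 4
0..28  magic  (28B, 4-aligned)
28..32  flags  (4B, 4-aligned)
32..34  dst  (2B, 2-aligned)
34..36  ack  (2B, 2-aligned)
36..52  ttl  (16B, 4-aligned)

36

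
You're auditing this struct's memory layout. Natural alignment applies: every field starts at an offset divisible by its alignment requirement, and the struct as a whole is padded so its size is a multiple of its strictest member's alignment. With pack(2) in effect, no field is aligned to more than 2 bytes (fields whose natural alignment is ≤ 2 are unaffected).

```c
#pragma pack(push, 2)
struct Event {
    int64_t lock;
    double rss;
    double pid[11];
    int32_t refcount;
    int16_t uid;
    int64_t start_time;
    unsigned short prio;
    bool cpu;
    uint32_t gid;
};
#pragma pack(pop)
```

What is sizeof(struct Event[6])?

756

@0: lock [8B, align 2] → 8
@8: rss [8B, align 2] → 16
@16: pid [88B, align 2] → 104
@104: refcount [4B, align 2] → 108
@108: uid [2B, align 2] → 110
@110: start_time [8B, align 2] → 118
@118: prio [2B, align 2] → 120
@120: cpu [1B, align 1] → 121
+1 pad (align 2)
@122: gid [4B, align 2] → 126
size 126, align 2
array of 6: 6 × 126 = 756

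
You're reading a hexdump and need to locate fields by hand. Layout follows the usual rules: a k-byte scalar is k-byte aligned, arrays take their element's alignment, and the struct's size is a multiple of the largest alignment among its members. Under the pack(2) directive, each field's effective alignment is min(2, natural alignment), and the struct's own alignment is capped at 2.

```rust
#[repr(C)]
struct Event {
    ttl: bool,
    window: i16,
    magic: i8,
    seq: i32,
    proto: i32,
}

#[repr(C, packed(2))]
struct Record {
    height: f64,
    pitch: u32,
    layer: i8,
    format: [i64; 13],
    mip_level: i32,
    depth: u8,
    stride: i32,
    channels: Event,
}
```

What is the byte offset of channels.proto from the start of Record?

Event: ttl at 0 (size 1, align 1) → ends 1; pad 1 to align 2 for window; window at 2 (size 2, align 2) → ends 4; magic at 4 (size 1, align 1) → ends 5; pad 3 to align 4 for seq; seq at 8 (size 4, align 4) → ends 12; proto at 12 (size 4, align 4) → ends 16; total 16 bytes, alignment 4
height at 0 (size 8, align 2) → ends 8
pitch at 8 (size 4, align 2) → ends 12
layer at 12 (size 1, align 1) → ends 13
pad 1 to align 2 for format
format at 14 (size 104, align 2) → ends 118
mip_level at 118 (size 4, align 2) → ends 122
depth at 122 (size 1, align 1) → ends 123
pad 1 to align 2 for stride
stride at 124 (size 4, align 2) → ends 128
channels at 128 (size 16, align 2) → ends 144
within Event: proto at 12
128 + 12 = 140

140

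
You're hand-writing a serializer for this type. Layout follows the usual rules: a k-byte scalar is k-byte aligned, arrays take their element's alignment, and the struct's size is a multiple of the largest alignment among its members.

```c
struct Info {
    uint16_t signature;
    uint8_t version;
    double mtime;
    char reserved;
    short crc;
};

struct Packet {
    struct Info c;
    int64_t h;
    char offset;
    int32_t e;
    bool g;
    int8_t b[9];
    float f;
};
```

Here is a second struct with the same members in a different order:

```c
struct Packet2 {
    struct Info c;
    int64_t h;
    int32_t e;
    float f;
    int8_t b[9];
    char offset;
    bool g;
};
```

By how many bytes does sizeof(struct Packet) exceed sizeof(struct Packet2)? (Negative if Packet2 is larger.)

0

Info: 0..2  signature  (2B, 2-aligned); 2..3  version  (1B, 1-aligned); 3..8  -- padding (5B); 8..16  mtime  (8B, 8-aligned); 16..17  reserved  (1B, 1-aligned); 17..18  -- padding (1B); 18..20  crc  (2B, 2-aligned); 20..24  -- tail padding (4B); sizeof = 24, alignof = 8
0..24  c  (24B, 8-aligned)
24..32  h  (8B, 8-aligned)
32..33  offset  (1B, 1-aligned)
33..36  -- padding (3B)
36..40  e  (4B, 4-aligned)
40..41  g  (1B, 1-aligned)
41..50  b  (9B, 1-aligned)
50..52  -- padding (2B)
52..56  f  (4B, 4-aligned)
sizeof = 56, alignof = 8
— Packet2 —
0..24  c  (24B, 8-aligned)
24..32  h  (8B, 8-aligned)
32..36  e  (4B, 4-aligned)
36..40  f  (4B, 4-aligned)
40..49  b  (9B, 1-aligned)
49..50  offset  (1B, 1-aligned)
50..51  g  (1B, 1-aligned)
51..56  -- tail padding (5B)
sizeof = 56, alignof = 8
56 − 56 = 0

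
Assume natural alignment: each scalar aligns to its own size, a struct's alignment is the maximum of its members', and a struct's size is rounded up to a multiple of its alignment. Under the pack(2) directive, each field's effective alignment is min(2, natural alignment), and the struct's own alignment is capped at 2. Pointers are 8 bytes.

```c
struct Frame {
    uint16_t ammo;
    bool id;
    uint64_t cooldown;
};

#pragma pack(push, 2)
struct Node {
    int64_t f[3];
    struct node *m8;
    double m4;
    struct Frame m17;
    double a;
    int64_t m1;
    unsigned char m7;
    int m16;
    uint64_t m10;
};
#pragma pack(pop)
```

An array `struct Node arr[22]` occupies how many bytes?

Frame: 0..2  ammo  (2B, 2-aligned); 2..3  id  (1B, 1-aligned); 3..8  -- padding (5B); 8..16  cooldown  (8B, 8-aligned); sizeof = 16, alignof = 8
0..24  f  (24B, 2-aligned)
24..32  m8  (8B, 2-aligned)
32..40  m4  (8B, 2-aligned)
40..56  m17  (16B, 2-aligned)
56..64  a  (8B, 2-aligned)
64..72  m1  (8B, 2-aligned)
72..73  m7  (1B, 1-aligned)
73..74  -- padding (1B)
74..78  m16  (4B, 2-aligned)
78..86  m10  (8B, 2-aligned)
sizeof = 86, alignof = 2
array of 22: 22 × 86 = 1892

1892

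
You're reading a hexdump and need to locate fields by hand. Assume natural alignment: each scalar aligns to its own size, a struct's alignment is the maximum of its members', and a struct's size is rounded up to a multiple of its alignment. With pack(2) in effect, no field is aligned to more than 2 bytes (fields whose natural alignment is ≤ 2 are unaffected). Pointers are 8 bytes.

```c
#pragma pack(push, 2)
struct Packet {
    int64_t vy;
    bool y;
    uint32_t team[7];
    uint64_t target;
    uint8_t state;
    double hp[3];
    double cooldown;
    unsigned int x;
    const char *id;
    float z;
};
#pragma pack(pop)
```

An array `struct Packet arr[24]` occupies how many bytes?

2304

vy at 0 (size 8, align 2) → ends 8
y at 8 (size 1, align 1) → ends 9
pad 1 to align 2 for team
team at 10 (size 28, align 2) → ends 38
target at 38 (size 8, align 2) → ends 46
state at 46 (size 1, align 1) → ends 47
pad 1 to align 2 for hp
hp at 48 (size 24, align 2) → ends 72
cooldown at 72 (size 8, align 2) → ends 80
x at 80 (size 4, align 2) → ends 84
id at 84 (size 8, align 2) → ends 92
z at 92 (size 4, align 2) → ends 96
total 96 bytes, alignment 2
array of 24: 24 × 96 = 2304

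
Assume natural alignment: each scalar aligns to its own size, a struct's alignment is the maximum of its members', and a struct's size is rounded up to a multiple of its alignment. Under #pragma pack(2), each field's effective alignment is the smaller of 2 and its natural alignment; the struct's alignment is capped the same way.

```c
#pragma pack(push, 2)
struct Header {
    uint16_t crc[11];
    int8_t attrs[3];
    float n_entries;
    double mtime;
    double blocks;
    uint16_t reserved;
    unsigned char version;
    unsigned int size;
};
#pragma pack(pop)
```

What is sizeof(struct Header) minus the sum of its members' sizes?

@0: crc [22B, align 2] → 22
@22: attrs [3B, align 1] → 25
+1 pad (align 2)
@26: n_entries [4B, align 2] → 30
@30: mtime [8B, align 2] → 38
@38: blocks [8B, align 2] → 46
@46: reserved [2B, align 2] → 48
@48: version [1B, align 1] → 49
+1 pad (align 2)
@50: size [4B, align 2] → 54
size 54, align 2
data bytes 52, size 54 → padding 2

2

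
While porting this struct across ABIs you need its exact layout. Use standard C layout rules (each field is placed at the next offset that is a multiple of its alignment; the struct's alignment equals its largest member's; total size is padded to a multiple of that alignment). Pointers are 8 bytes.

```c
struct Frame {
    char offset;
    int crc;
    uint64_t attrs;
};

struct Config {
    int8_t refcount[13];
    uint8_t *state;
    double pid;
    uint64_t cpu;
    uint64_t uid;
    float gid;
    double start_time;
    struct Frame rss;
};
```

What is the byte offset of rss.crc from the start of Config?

68

Frame: offset at 0 (size 1, align 1) → ends 1; pad 3 to align 4 for crc; crc at 4 (size 4, align 4) → ends 8; attrs at 8 (size 8, align 8) → ends 16; total 16 bytes, alignment 8
refcount at 0 (size 13, align 1) → ends 13
pad 3 to align 8 for state
state at 16 (size 8, align 8) → ends 24
pid at 24 (size 8, align 8) → ends 32
cpu at 32 (size 8, align 8) → ends 40
uid at 40 (size 8, align 8) → ends 48
gid at 48 (size 4, align 4) → ends 52
pad 4 to align 8 for start_time
start_time at 56 (size 8, align 8) → ends 64
rss at 64 (size 16, align 8) → ends 80
within Frame: crc at 4
64 + 4 = 68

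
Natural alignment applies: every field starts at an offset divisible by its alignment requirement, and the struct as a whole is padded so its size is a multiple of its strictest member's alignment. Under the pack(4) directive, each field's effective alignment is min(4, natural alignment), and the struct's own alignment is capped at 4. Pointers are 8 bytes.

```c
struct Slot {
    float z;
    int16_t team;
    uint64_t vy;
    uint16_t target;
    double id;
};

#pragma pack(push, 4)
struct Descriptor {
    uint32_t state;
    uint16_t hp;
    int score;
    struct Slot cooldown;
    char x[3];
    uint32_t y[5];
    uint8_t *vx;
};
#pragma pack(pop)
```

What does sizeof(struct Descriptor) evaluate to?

Slot: z at 0 (size 4, align 4) → ends 4; team at 4 (size 2, align 2) → ends 6; pad 2 to align 8 for vy; vy at 8 (size 8, align 8) → ends 16; target at 16 (size 2, align 2) → ends 18; pad 6 to align 8 for id; id at 24 (size 8, align 8) → ends 32; total 32 bytes, alignment 8
state at 0 (size 4, align 4) → ends 4
hp at 4 (size 2, align 2) → ends 6
pad 2 to align 4 for score
score at 8 (size 4, align 4) → ends 12
cooldown at 12 (size 32, align 4) → ends 44
x at 44 (size 3, align 1) → ends 47
pad 1 to align 4 for y
y at 48 (size 20, align 4) → ends 68
vx at 68 (size 8, align 4) → ends 76
total 76 bytes, alignment 4

76 bytes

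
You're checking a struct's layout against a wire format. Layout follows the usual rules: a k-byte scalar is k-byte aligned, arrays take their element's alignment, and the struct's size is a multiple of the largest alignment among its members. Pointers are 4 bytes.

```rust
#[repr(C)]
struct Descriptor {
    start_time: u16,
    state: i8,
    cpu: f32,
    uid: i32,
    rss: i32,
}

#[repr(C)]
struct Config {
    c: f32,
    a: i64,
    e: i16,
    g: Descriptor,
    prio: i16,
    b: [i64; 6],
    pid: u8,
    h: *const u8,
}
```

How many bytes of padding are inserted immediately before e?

Descriptor: 0..2  start_time  (2B, 2-aligned); 2..3  state  (1B, 1-aligned); 3..4  -- padding (1B); 4..8  cpu  (4B, 4-aligned); 8..12  uid  (4B, 4-aligned); 12..16  rss  (4B, 4-aligned); sizeof = 16, alignof = 4
0..4  c  (4B, 4-aligned)
4..8  -- padding (4B)
8..16  a  (8B, 8-aligned)
16..18  e  (2B, 2-aligned)

0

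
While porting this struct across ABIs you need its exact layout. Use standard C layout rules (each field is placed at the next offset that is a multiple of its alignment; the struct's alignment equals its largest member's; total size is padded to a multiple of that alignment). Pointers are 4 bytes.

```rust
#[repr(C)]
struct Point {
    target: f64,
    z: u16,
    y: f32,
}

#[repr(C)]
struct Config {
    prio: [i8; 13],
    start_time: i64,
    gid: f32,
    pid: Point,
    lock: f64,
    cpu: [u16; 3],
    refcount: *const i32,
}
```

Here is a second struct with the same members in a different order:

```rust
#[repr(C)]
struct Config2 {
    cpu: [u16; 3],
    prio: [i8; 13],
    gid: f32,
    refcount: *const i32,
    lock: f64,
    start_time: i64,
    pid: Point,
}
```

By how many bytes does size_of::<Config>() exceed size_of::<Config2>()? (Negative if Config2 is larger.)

Point: 0..8  target  (8B, 8-aligned); 8..10  z  (2B, 2-aligned); 10..12  -- padding (2B); 12..16  y  (4B, 4-aligned); sizeof = 16, alignof = 8
0..13  prio  (13B, 1-aligned)
13..16  -- padding (3B)
16..24  start_time  (8B, 8-aligned)
24..28  gid  (4B, 4-aligned)
28..32  -- padding (4B)
32..48  pid  (16B, 8-aligned)
48..56  lock  (8B, 8-aligned)
56..62  cpu  (6B, 2-aligned)
62..64  -- padding (2B)
64..68  refcount  (4B, 4-aligned)
68..72  -- tail padding (4B)
sizeof = 72, alignof = 8
— Config2 —
0..6  cpu  (6B, 2-aligned)
6..19  prio  (13B, 1-aligned)
19..20  -- padding (1B)
20..24  gid  (4B, 4-aligned)
24..28  refcount  (4B, 4-aligned)
28..32  -- padding (4B)
32..40  lock  (8B, 8-aligned)
40..48  start_time  (8B, 8-aligned)
48..64  pid  (16B, 8-aligned)
sizeof = 64, alignof = 8
72 − 64 = 8

8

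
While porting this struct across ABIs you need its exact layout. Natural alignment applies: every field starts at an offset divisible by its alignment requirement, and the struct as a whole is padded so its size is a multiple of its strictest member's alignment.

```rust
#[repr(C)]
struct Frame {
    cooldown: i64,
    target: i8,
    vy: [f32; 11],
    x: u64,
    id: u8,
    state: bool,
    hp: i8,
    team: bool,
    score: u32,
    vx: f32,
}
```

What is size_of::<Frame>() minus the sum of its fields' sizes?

cooldown at 0 (size 8, align 8) → ends 8
target at 8 (size 1, align 1) → ends 9
pad 3 to align 4 for vy
vy at 12 (size 44, align 4) → ends 56
x at 56 (size 8, align 8) → ends 64
id at 64 (size 1, align 1) → ends 65
state at 65 (size 1, align 1) → ends 66
hp at 66 (size 1, align 1) → ends 67
team at 67 (size 1, align 1) → ends 68
score at 68 (size 4, align 4) → ends 72
vx at 72 (size 4, align 4) → ends 76
tail pad 4 to reach multiple of 8
total 80 bytes, alignment 8
data bytes 73, size 80 → padding 7

7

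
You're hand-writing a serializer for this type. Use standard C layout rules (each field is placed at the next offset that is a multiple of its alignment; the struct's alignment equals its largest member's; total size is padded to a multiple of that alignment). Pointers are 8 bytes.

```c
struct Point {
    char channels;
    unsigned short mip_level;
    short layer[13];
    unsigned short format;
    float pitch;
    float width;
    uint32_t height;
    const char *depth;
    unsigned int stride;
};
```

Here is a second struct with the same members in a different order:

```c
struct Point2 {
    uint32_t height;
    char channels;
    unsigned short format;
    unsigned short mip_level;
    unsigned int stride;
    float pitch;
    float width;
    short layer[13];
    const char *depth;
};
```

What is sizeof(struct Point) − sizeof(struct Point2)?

0

0..1  channels  (1B, 1-aligned)
1..2  -- padding (1B)
2..4  mip_level  (2B, 2-aligned)
4..30  layer  (26B, 2-aligned)
30..32  format  (2B, 2-aligned)
32..36  pitch  (4B, 4-aligned)
36..40  width  (4B, 4-aligned)
40..44  height  (4B, 4-aligned)
44..48  -- padding (4B)
48..56  depth  (8B, 8-aligned)
56..60  stride  (4B, 4-aligned)
60..64  -- tail padding (4B)
sizeof = 64, alignof = 8
— Point2 —
0..4  height  (4B, 4-aligned)
4..5  channels  (1B, 1-aligned)
5..6  -- padding (1B)
6..8  format  (2B, 2-aligned)
8..10  mip_level  (2B, 2-aligned)
10..12  -- padding (2B)
12..16  stride  (4B, 4-aligned)
16..20  pitch  (4B, 4-aligned)
20..24  width  (4B, 4-aligned)
24..50  layer  (26B, 2-aligned)
50..56  -- padding (6B)
56..64  depth  (8B, 8-aligned)
sizeof = 64, alignof = 8
64 − 64 = 0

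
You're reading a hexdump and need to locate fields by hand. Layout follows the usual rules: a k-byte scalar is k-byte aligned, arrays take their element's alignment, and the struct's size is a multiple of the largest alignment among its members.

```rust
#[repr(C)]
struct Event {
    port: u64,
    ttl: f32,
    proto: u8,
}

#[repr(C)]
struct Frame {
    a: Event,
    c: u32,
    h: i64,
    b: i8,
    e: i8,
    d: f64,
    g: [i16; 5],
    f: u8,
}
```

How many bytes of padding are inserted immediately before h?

Event: port at 0 (size 8, align 8) → ends 8; ttl at 8 (size 4, align 4) → ends 12; proto at 12 (size 1, align 1) → ends 13; tail pad 3 to reach multiple of 8; total 16 bytes, alignment 8
a at 0 (size 16, align 8) → ends 16
c at 16 (size 4, align 4) → ends 20
pad 4 to align 8 for h
h at 24 (size 8, align 8) → ends 32

4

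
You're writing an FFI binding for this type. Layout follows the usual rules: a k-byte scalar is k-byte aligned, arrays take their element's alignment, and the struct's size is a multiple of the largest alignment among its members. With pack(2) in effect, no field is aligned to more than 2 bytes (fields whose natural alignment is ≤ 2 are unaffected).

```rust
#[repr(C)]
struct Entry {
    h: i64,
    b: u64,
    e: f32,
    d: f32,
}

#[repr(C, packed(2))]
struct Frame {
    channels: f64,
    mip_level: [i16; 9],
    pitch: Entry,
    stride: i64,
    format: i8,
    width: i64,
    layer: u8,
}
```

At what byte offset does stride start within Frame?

Entry: 0..8  h  (8B, 8-aligned); 8..16  b  (8B, 8-aligned); 16..20  e  (4B, 4-aligned); 20..24  d  (4B, 4-aligned); sizeof = 24, alignof = 8
0..8  channels  (8B, 2-aligned)
8..26  mip_level  (18B, 2-aligned)
26..50  pitch  (24B, 2-aligned)
50..58  stride  (8B, 2-aligned)

50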